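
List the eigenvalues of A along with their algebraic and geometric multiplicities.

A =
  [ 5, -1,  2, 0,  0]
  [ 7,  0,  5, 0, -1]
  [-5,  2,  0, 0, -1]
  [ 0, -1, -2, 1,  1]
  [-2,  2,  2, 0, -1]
λ = 1: alg = 5, geom = 2

Step 1 — factor the characteristic polynomial to read off the algebraic multiplicities:
  χ_A(x) = (x - 1)^5

Step 2 — compute geometric multiplicities via the rank-nullity identity g(λ) = n − rank(A − λI):
  rank(A − (1)·I) = 3, so dim ker(A − (1)·I) = n − 3 = 2

Summary:
  λ = 1: algebraic multiplicity = 5, geometric multiplicity = 2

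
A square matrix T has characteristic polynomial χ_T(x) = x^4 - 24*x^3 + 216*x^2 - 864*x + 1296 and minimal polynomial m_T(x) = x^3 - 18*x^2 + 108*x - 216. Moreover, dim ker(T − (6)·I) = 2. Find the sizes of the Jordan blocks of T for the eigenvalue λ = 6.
Block sizes for λ = 6: [3, 1]

Step 1 — from the characteristic polynomial, algebraic multiplicity of λ = 6 is 4. From dim ker(T − (6)·I) = 2, there are exactly 2 Jordan blocks for λ = 6.
Step 2 — from the minimal polynomial, the factor (x − 6)^3 tells us the largest block for λ = 6 has size 3.
Step 3 — with total size 4, 2 blocks, and largest block 3, the block sizes (in nonincreasing order) are [3, 1].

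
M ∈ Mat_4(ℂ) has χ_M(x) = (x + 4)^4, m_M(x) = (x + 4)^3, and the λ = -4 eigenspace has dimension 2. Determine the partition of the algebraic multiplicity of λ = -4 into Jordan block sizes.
Block sizes for λ = -4: [3, 1]

Step 1 — from the characteristic polynomial, algebraic multiplicity of λ = -4 is 4. From dim ker(M − (-4)·I) = 2, there are exactly 2 Jordan blocks for λ = -4.
Step 2 — from the minimal polynomial, the factor (x + 4)^3 tells us the largest block for λ = -4 has size 3.
Step 3 — with total size 4, 2 blocks, and largest block 3, the block sizes (in nonincreasing order) are [3, 1].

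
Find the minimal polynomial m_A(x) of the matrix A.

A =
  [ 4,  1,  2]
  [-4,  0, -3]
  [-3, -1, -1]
x^3 - 3*x^2 + 3*x - 1

The characteristic polynomial is χ_A(x) = (x - 1)^3, so the eigenvalues are known. The minimal polynomial is
  m_A(x) = Π_λ (x − λ)^{k_λ}
where k_λ is the size of the *largest* Jordan block for λ (equivalently, the smallest k with (A − λI)^k v = 0 for every generalised eigenvector v of λ).

  λ = 1: largest Jordan block has size 3, contributing (x − 1)^3

So m_A(x) = (x - 1)^3 = x^3 - 3*x^2 + 3*x - 1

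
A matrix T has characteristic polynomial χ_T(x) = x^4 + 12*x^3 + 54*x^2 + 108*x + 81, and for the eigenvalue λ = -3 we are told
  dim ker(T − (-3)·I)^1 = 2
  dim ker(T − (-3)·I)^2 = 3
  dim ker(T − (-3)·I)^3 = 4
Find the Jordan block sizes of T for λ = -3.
Block sizes for λ = -3: [3, 1]

From the dimensions of kernels of powers, the number of Jordan blocks of size at least j is d_j − d_{j−1} where d_j = dim ker(N^j) (with d_0 = 0). Computing the differences gives [2, 1, 1].
The number of blocks of size exactly k is (#blocks of size ≥ k) − (#blocks of size ≥ k + 1), so the partition is: 1 block(s) of size 1, 1 block(s) of size 3.
In nonincreasing order the block sizes are [3, 1].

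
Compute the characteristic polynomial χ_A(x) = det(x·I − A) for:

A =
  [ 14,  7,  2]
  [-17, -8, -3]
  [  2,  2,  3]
x^3 - 9*x^2 + 27*x - 27

Expanding det(x·I − A) (e.g. by cofactor expansion or by noting that A is similar to its Jordan form J, which has the same characteristic polynomial as A) gives
  χ_A(x) = x^3 - 9*x^2 + 27*x - 27
which factors as (x - 3)^3. The eigenvalues (with algebraic multiplicities) are λ = 3 with multiplicity 3.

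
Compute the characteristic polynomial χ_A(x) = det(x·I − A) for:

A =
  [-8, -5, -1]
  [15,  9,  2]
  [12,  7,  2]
x^3 - 3*x^2 + 3*x - 1

Expanding det(x·I − A) (e.g. by cofactor expansion or by noting that A is similar to its Jordan form J, which has the same characteristic polynomial as A) gives
  χ_A(x) = x^3 - 3*x^2 + 3*x - 1
which factors as (x - 1)^3. The eigenvalues (with algebraic multiplicities) are λ = 1 with multiplicity 3.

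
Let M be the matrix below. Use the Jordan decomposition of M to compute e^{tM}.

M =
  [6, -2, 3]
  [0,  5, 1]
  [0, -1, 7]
e^{tM} =
  [exp(6*t), -t^2*exp(6*t)/2 - 2*t*exp(6*t), t^2*exp(6*t)/2 + 3*t*exp(6*t)]
  [0, -t*exp(6*t) + exp(6*t), t*exp(6*t)]
  [0, -t*exp(6*t), t*exp(6*t) + exp(6*t)]

Strategy: write M = P · J · P⁻¹ where J is a Jordan canonical form, so e^{tM} = P · e^{tJ} · P⁻¹, and e^{tJ} can be computed block-by-block.

M has Jordan form
J =
  [6, 1, 0]
  [0, 6, 1]
  [0, 0, 6]
(up to reordering of blocks).

Per-block formulas:
  For a 3×3 Jordan block J_3(6): exp(t · J_3(6)) = e^(6t)·(I + t·N + (t^2/2)·N^2), where N is the 3×3 nilpotent shift.

After assembling e^{tJ} and conjugating by P, we get:

e^{tM} =
  [exp(6*t), -t^2*exp(6*t)/2 - 2*t*exp(6*t), t^2*exp(6*t)/2 + 3*t*exp(6*t)]
  [0, -t*exp(6*t) + exp(6*t), t*exp(6*t)]
  [0, -t*exp(6*t), t*exp(6*t) + exp(6*t)]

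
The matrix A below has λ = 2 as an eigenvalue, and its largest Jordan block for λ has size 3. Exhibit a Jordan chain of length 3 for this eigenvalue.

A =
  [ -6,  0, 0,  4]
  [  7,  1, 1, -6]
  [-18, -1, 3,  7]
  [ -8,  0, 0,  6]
A Jordan chain for λ = 2 of length 3:
v_1 = (0, 1, 1, 0)ᵀ
v_2 = (0, -5, -4, 0)ᵀ
v_3 = (1, 0, 0, 2)ᵀ

Let N = A − (2)·I. We want v_3 with N^3 v_3 = 0 but N^2 v_3 ≠ 0; then v_{j-1} := N · v_j for j = 3, …, 2.

Pick v_3 = (1, 0, 0, 2)ᵀ.
Then v_2 = N · v_3 = (0, -5, -4, 0)ᵀ.
Then v_1 = N · v_2 = (0, 1, 1, 0)ᵀ.

Sanity check: (A − (2)·I) v_1 = (0, 0, 0, 0)ᵀ = 0. ✓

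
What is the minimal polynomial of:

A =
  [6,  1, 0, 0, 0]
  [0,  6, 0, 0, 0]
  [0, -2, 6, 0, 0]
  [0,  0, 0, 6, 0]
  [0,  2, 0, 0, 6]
x^2 - 12*x + 36

The characteristic polynomial is χ_A(x) = (x - 6)^5, so the eigenvalues are known. The minimal polynomial is
  m_A(x) = Π_λ (x − λ)^{k_λ}
where k_λ is the size of the *largest* Jordan block for λ (equivalently, the smallest k with (A − λI)^k v = 0 for every generalised eigenvector v of λ).

  λ = 6: largest Jordan block has size 2, contributing (x − 6)^2

So m_A(x) = (x - 6)^2 = x^2 - 12*x + 36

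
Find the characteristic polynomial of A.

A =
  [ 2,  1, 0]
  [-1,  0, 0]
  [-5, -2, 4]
x^3 - 6*x^2 + 9*x - 4

Expanding det(x·I − A) (e.g. by cofactor expansion or by noting that A is similar to its Jordan form J, which has the same characteristic polynomial as A) gives
  χ_A(x) = x^3 - 6*x^2 + 9*x - 4
which factors as (x - 4)*(x - 1)^2. The eigenvalues (with algebraic multiplicities) are λ = 1 with multiplicity 2, λ = 4 with multiplicity 1.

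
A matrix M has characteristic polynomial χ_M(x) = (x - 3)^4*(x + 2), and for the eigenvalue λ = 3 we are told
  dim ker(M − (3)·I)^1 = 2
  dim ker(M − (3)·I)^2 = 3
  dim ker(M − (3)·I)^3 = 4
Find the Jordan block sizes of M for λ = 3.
Block sizes for λ = 3: [3, 1]

From the dimensions of kernels of powers, the number of Jordan blocks of size at least j is d_j − d_{j−1} where d_j = dim ker(N^j) (with d_0 = 0). Computing the differences gives [2, 1, 1].
The number of blocks of size exactly k is (#blocks of size ≥ k) − (#blocks of size ≥ k + 1), so the partition is: 1 block(s) of size 1, 1 block(s) of size 3.
In nonincreasing order the block sizes are [3, 1].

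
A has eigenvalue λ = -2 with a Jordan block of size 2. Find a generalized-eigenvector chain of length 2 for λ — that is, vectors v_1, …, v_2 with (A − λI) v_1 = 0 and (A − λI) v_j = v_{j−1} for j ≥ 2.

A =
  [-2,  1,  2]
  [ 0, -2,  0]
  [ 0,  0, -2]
A Jordan chain for λ = -2 of length 2:
v_1 = (1, 0, 0)ᵀ
v_2 = (0, 1, 0)ᵀ

Let N = A − (-2)·I. We want v_2 with N^2 v_2 = 0 but N^1 v_2 ≠ 0; then v_{j-1} := N · v_j for j = 2, …, 2.

Pick v_2 = (0, 1, 0)ᵀ.
Then v_1 = N · v_2 = (1, 0, 0)ᵀ.

Sanity check: (A − (-2)·I) v_1 = (0, 0, 0)ᵀ = 0. ✓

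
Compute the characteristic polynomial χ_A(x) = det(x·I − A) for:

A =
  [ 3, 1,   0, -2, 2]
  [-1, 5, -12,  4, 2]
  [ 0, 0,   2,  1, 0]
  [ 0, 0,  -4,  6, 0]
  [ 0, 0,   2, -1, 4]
x^5 - 20*x^4 + 160*x^3 - 640*x^2 + 1280*x - 1024

Expanding det(x·I − A) (e.g. by cofactor expansion or by noting that A is similar to its Jordan form J, which has the same characteristic polynomial as A) gives
  χ_A(x) = x^5 - 20*x^4 + 160*x^3 - 640*x^2 + 1280*x - 1024
which factors as (x - 4)^5. The eigenvalues (with algebraic multiplicities) are λ = 4 with multiplicity 5.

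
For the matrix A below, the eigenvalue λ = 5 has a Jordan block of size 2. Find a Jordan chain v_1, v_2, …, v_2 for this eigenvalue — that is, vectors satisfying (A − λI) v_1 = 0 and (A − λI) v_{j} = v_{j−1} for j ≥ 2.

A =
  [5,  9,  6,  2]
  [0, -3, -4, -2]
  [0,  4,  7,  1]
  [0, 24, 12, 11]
A Jordan chain for λ = 5 of length 2:
v_1 = (9, -8, 4, 24)ᵀ
v_2 = (0, 1, 0, 0)ᵀ

Let N = A − (5)·I. We want v_2 with N^2 v_2 = 0 but N^1 v_2 ≠ 0; then v_{j-1} := N · v_j for j = 2, …, 2.

Pick v_2 = (0, 1, 0, 0)ᵀ.
Then v_1 = N · v_2 = (9, -8, 4, 24)ᵀ.

Sanity check: (A − (5)·I) v_1 = (0, 0, 0, 0)ᵀ = 0. ✓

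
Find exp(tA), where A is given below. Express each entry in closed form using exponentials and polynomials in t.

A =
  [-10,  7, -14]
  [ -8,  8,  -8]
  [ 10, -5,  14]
e^{tA} =
  [-14*t*exp(4*t) + exp(4*t), 7*t*exp(4*t), -14*t*exp(4*t)]
  [-8*t*exp(4*t), 4*t*exp(4*t) + exp(4*t), -8*t*exp(4*t)]
  [10*t*exp(4*t), -5*t*exp(4*t), 10*t*exp(4*t) + exp(4*t)]

Strategy: write A = P · J · P⁻¹ where J is a Jordan canonical form, so e^{tA} = P · e^{tJ} · P⁻¹, and e^{tJ} can be computed block-by-block.

A has Jordan form
J =
  [4, 1, 0]
  [0, 4, 0]
  [0, 0, 4]
(up to reordering of blocks).

Per-block formulas:
  For a 2×2 Jordan block J_2(4): exp(t · J_2(4)) = e^(4t)·(I + t·N), where N is the 2×2 nilpotent shift.
  For a 1×1 block at λ = 4: exp(t · [4]) = [e^(4t)].

After assembling e^{tJ} and conjugating by P, we get:

e^{tA} =
  [-14*t*exp(4*t) + exp(4*t), 7*t*exp(4*t), -14*t*exp(4*t)]
  [-8*t*exp(4*t), 4*t*exp(4*t) + exp(4*t), -8*t*exp(4*t)]
  [10*t*exp(4*t), -5*t*exp(4*t), 10*t*exp(4*t) + exp(4*t)]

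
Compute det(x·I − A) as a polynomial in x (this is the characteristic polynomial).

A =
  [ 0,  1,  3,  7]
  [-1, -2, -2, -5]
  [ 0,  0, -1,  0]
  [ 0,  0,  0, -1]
x^4 + 4*x^3 + 6*x^2 + 4*x + 1

Expanding det(x·I − A) (e.g. by cofactor expansion or by noting that A is similar to its Jordan form J, which has the same characteristic polynomial as A) gives
  χ_A(x) = x^4 + 4*x^3 + 6*x^2 + 4*x + 1
which factors as (x + 1)^4. The eigenvalues (with algebraic multiplicities) are λ = -1 with multiplicity 4.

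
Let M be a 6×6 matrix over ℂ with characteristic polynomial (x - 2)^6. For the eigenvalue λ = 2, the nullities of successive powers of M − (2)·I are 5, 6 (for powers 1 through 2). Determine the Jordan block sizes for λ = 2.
Block sizes for λ = 2: [2, 1, 1, 1, 1]

From the dimensions of kernels of powers, the number of Jordan blocks of size at least j is d_j − d_{j−1} where d_j = dim ker(N^j) (with d_0 = 0). Computing the differences gives [5, 1].
The number of blocks of size exactly k is (#blocks of size ≥ k) − (#blocks of size ≥ k + 1), so the partition is: 4 block(s) of size 1, 1 block(s) of size 2.
In nonincreasing order the block sizes are [2, 1, 1, 1, 1].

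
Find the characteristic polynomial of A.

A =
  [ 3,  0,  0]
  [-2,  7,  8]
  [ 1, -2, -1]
x^3 - 9*x^2 + 27*x - 27

Expanding det(x·I − A) (e.g. by cofactor expansion or by noting that A is similar to its Jordan form J, which has the same characteristic polynomial as A) gives
  χ_A(x) = x^3 - 9*x^2 + 27*x - 27
which factors as (x - 3)^3. The eigenvalues (with algebraic multiplicities) are λ = 3 with multiplicity 3.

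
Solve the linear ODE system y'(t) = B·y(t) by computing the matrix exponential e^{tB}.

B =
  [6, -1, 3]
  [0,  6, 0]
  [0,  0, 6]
e^{tB} =
  [exp(6*t), -t*exp(6*t), 3*t*exp(6*t)]
  [0, exp(6*t), 0]
  [0, 0, exp(6*t)]

Strategy: write B = P · J · P⁻¹ where J is a Jordan canonical form, so e^{tB} = P · e^{tJ} · P⁻¹, and e^{tJ} can be computed block-by-block.

B has Jordan form
J =
  [6, 1, 0]
  [0, 6, 0]
  [0, 0, 6]
(up to reordering of blocks).

Per-block formulas:
  For a 1×1 block at λ = 6: exp(t · [6]) = [e^(6t)].
  For a 2×2 Jordan block J_2(6): exp(t · J_2(6)) = e^(6t)·(I + t·N), where N is the 2×2 nilpotent shift.

After assembling e^{tJ} and conjugating by P, we get:

e^{tB} =
  [exp(6*t), -t*exp(6*t), 3*t*exp(6*t)]
  [0, exp(6*t), 0]
  [0, 0, exp(6*t)]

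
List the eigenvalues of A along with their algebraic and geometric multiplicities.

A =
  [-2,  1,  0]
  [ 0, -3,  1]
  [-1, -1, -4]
λ = -3: alg = 3, geom = 1

Step 1 — factor the characteristic polynomial to read off the algebraic multiplicities:
  χ_A(x) = (x + 3)^3

Step 2 — compute geometric multiplicities via the rank-nullity identity g(λ) = n − rank(A − λI):
  rank(A − (-3)·I) = 2, so dim ker(A − (-3)·I) = n − 2 = 1

Summary:
  λ = -3: algebraic multiplicity = 3, geometric multiplicity = 1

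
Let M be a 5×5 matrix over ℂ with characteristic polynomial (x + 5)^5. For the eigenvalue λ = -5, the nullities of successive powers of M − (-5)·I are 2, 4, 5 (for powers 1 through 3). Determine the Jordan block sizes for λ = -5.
Block sizes for λ = -5: [3, 2]

From the dimensions of kernels of powers, the number of Jordan blocks of size at least j is d_j − d_{j−1} where d_j = dim ker(N^j) (with d_0 = 0). Computing the differences gives [2, 2, 1].
The number of blocks of size exactly k is (#blocks of size ≥ k) − (#blocks of size ≥ k + 1), so the partition is: 1 block(s) of size 2, 1 block(s) of size 3.
In nonincreasing order the block sizes are [3, 2].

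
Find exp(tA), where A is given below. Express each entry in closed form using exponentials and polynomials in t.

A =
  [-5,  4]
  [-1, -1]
e^{tA} =
  [-2*t*exp(-3*t) + exp(-3*t), 4*t*exp(-3*t)]
  [-t*exp(-3*t), 2*t*exp(-3*t) + exp(-3*t)]

Strategy: write A = P · J · P⁻¹ where J is a Jordan canonical form, so e^{tA} = P · e^{tJ} · P⁻¹, and e^{tJ} can be computed block-by-block.

A has Jordan form
J =
  [-3,  1]
  [ 0, -3]
(up to reordering of blocks).

Per-block formulas:
  For a 2×2 Jordan block J_2(-3): exp(t · J_2(-3)) = e^(-3t)·(I + t·N), where N is the 2×2 nilpotent shift.

After assembling e^{tJ} and conjugating by P, we get:

e^{tA} =
  [-2*t*exp(-3*t) + exp(-3*t), 4*t*exp(-3*t)]
  [-t*exp(-3*t), 2*t*exp(-3*t) + exp(-3*t)]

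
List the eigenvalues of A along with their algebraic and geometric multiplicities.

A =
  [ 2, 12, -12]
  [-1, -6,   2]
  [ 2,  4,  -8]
λ = -4: alg = 3, geom = 2

Step 1 — factor the characteristic polynomial to read off the algebraic multiplicities:
  χ_A(x) = (x + 4)^3

Step 2 — compute geometric multiplicities via the rank-nullity identity g(λ) = n − rank(A − λI):
  rank(A − (-4)·I) = 1, so dim ker(A − (-4)·I) = n − 1 = 2

Summary:
  λ = -4: algebraic multiplicity = 3, geometric multiplicity = 2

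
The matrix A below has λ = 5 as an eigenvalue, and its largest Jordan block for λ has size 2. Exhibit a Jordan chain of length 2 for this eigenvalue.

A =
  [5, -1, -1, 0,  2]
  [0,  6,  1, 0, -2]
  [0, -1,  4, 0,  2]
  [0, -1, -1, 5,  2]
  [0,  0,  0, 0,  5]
A Jordan chain for λ = 5 of length 2:
v_1 = (-1, 1, -1, -1, 0)ᵀ
v_2 = (0, 1, 0, 0, 0)ᵀ

Let N = A − (5)·I. We want v_2 with N^2 v_2 = 0 but N^1 v_2 ≠ 0; then v_{j-1} := N · v_j for j = 2, …, 2.

Pick v_2 = (0, 1, 0, 0, 0)ᵀ.
Then v_1 = N · v_2 = (-1, 1, -1, -1, 0)ᵀ.

Sanity check: (A − (5)·I) v_1 = (0, 0, 0, 0, 0)ᵀ = 0. ✓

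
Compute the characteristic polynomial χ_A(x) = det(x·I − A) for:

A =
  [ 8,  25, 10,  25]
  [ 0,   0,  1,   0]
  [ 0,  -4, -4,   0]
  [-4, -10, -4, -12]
x^4 + 8*x^3 + 24*x^2 + 32*x + 16

Expanding det(x·I − A) (e.g. by cofactor expansion or by noting that A is similar to its Jordan form J, which has the same characteristic polynomial as A) gives
  χ_A(x) = x^4 + 8*x^3 + 24*x^2 + 32*x + 16
which factors as (x + 2)^4. The eigenvalues (with algebraic multiplicities) are λ = -2 with multiplicity 4.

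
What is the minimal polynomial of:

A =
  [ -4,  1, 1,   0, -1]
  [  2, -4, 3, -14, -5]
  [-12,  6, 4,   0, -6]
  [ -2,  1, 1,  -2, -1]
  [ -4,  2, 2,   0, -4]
x^3 + 6*x^2 + 12*x + 8

The characteristic polynomial is χ_A(x) = (x + 2)^5, so the eigenvalues are known. The minimal polynomial is
  m_A(x) = Π_λ (x − λ)^{k_λ}
where k_λ is the size of the *largest* Jordan block for λ (equivalently, the smallest k with (A − λI)^k v = 0 for every generalised eigenvector v of λ).

  λ = -2: largest Jordan block has size 3, contributing (x + 2)^3

So m_A(x) = (x + 2)^3 = x^3 + 6*x^2 + 12*x + 8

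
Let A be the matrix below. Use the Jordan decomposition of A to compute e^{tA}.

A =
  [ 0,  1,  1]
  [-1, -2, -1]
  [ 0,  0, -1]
e^{tA} =
  [t*exp(-t) + exp(-t), t*exp(-t), t*exp(-t)]
  [-t*exp(-t), -t*exp(-t) + exp(-t), -t*exp(-t)]
  [0, 0, exp(-t)]

Strategy: write A = P · J · P⁻¹ where J is a Jordan canonical form, so e^{tA} = P · e^{tJ} · P⁻¹, and e^{tJ} can be computed block-by-block.

A has Jordan form
J =
  [-1,  1,  0]
  [ 0, -1,  0]
  [ 0,  0, -1]
(up to reordering of blocks).

Per-block formulas:
  For a 1×1 block at λ = -1: exp(t · [-1]) = [e^(-1t)].
  For a 2×2 Jordan block J_2(-1): exp(t · J_2(-1)) = e^(-1t)·(I + t·N), where N is the 2×2 nilpotent shift.

After assembling e^{tJ} and conjugating by P, we get:

e^{tA} =
  [t*exp(-t) + exp(-t), t*exp(-t), t*exp(-t)]
  [-t*exp(-t), -t*exp(-t) + exp(-t), -t*exp(-t)]
  [0, 0, exp(-t)]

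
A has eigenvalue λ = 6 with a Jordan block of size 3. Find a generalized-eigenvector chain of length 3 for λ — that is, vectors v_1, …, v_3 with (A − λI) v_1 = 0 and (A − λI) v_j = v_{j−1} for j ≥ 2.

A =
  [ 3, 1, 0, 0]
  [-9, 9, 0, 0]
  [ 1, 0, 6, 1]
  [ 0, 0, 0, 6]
A Jordan chain for λ = 6 of length 3:
v_1 = (0, 0, -3, 0)ᵀ
v_2 = (-3, -9, 1, 0)ᵀ
v_3 = (1, 0, 0, 0)ᵀ

Let N = A − (6)·I. We want v_3 with N^3 v_3 = 0 but N^2 v_3 ≠ 0; then v_{j-1} := N · v_j for j = 3, …, 2.

Pick v_3 = (1, 0, 0, 0)ᵀ.
Then v_2 = N · v_3 = (-3, -9, 1, 0)ᵀ.
Then v_1 = N · v_2 = (0, 0, -3, 0)ᵀ.

Sanity check: (A − (6)·I) v_1 = (0, 0, 0, 0)ᵀ = 0. ✓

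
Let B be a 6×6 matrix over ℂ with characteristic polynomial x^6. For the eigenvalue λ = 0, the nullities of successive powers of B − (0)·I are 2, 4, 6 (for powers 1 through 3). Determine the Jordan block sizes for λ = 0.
Block sizes for λ = 0: [3, 3]

From the dimensions of kernels of powers, the number of Jordan blocks of size at least j is d_j − d_{j−1} where d_j = dim ker(N^j) (with d_0 = 0). Computing the differences gives [2, 2, 2].
The number of blocks of size exactly k is (#blocks of size ≥ k) − (#blocks of size ≥ k + 1), so the partition is: 2 block(s) of size 3.
In nonincreasing order the block sizes are [3, 3].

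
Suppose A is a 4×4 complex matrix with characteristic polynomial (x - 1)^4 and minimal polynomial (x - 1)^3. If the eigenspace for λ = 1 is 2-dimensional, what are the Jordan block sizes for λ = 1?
Block sizes for λ = 1: [3, 1]

Step 1 — from the characteristic polynomial, algebraic multiplicity of λ = 1 is 4. From dim ker(A − (1)·I) = 2, there are exactly 2 Jordan blocks for λ = 1.
Step 2 — from the minimal polynomial, the factor (x − 1)^3 tells us the largest block for λ = 1 has size 3.
Step 3 — with total size 4, 2 blocks, and largest block 3, the block sizes (in nonincreasing order) are [3, 1].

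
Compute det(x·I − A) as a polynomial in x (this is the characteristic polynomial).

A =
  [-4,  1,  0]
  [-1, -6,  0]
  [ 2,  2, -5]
x^3 + 15*x^2 + 75*x + 125

Expanding det(x·I − A) (e.g. by cofactor expansion or by noting that A is similar to its Jordan form J, which has the same characteristic polynomial as A) gives
  χ_A(x) = x^3 + 15*x^2 + 75*x + 125
which factors as (x + 5)^3. The eigenvalues (with algebraic multiplicities) are λ = -5 with multiplicity 3.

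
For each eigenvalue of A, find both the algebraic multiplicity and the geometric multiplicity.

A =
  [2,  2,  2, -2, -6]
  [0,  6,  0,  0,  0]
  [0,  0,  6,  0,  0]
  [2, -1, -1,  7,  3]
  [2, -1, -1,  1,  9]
λ = 6: alg = 5, geom = 4

Step 1 — factor the characteristic polynomial to read off the algebraic multiplicities:
  χ_A(x) = (x - 6)^5

Step 2 — compute geometric multiplicities via the rank-nullity identity g(λ) = n − rank(A − λI):
  rank(A − (6)·I) = 1, so dim ker(A − (6)·I) = n − 1 = 4

Summary:
  λ = 6: algebraic multiplicity = 5, geometric multiplicity = 4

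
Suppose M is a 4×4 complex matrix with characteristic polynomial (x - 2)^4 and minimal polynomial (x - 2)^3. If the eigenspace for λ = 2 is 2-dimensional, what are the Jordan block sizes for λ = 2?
Block sizes for λ = 2: [3, 1]

Step 1 — from the characteristic polynomial, algebraic multiplicity of λ = 2 is 4. From dim ker(M − (2)·I) = 2, there are exactly 2 Jordan blocks for λ = 2.
Step 2 — from the minimal polynomial, the factor (x − 2)^3 tells us the largest block for λ = 2 has size 3.
Step 3 — with total size 4, 2 blocks, and largest block 3, the block sizes (in nonincreasing order) are [3, 1].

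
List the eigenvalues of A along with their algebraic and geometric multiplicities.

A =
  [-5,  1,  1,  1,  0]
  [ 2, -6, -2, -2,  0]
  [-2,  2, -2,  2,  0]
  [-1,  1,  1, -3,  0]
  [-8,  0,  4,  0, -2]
λ = -4: alg = 4, geom = 3; λ = -2: alg = 1, geom = 1

Step 1 — factor the characteristic polynomial to read off the algebraic multiplicities:
  χ_A(x) = (x + 2)*(x + 4)^4

Step 2 — compute geometric multiplicities via the rank-nullity identity g(λ) = n − rank(A − λI):
  rank(A − (-4)·I) = 2, so dim ker(A − (-4)·I) = n − 2 = 3
  rank(A − (-2)·I) = 4, so dim ker(A − (-2)·I) = n − 4 = 1

Summary:
  λ = -4: algebraic multiplicity = 4, geometric multiplicity = 3
  λ = -2: algebraic multiplicity = 1, geometric multiplicity = 1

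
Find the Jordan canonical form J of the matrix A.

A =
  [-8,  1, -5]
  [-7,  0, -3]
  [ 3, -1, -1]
J_3(-3)

The characteristic polynomial is
  det(x·I − A) = x^3 + 9*x^2 + 27*x + 27 = (x + 3)^3

Eigenvalues and multiplicities (the geometric multiplicity of λ is n − rank(A − λI), which equals the number of Jordan blocks for λ):
  λ = -3: algebraic multiplicity = 3, geometric multiplicity = 1

Determining the block sizes for each eigenvalue:
  λ = -3: one block (gm = 1), so the single block has size am = 3 → block sizes [3]

Assembling the blocks gives a Jordan form
J =
  [-3,  1,  0]
  [ 0, -3,  1]
  [ 0,  0, -3]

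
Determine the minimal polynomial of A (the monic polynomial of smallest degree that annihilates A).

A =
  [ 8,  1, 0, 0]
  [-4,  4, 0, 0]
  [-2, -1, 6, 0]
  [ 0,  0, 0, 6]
x^2 - 12*x + 36

The characteristic polynomial is χ_A(x) = (x - 6)^4, so the eigenvalues are known. The minimal polynomial is
  m_A(x) = Π_λ (x − λ)^{k_λ}
where k_λ is the size of the *largest* Jordan block for λ (equivalently, the smallest k with (A − λI)^k v = 0 for every generalised eigenvector v of λ).

  λ = 6: largest Jordan block has size 2, contributing (x − 6)^2

So m_A(x) = (x - 6)^2 = x^2 - 12*x + 36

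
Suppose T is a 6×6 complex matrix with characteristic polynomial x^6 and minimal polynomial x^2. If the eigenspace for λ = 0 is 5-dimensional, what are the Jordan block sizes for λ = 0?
Block sizes for λ = 0: [2, 1, 1, 1, 1]

Step 1 — from the characteristic polynomial, algebraic multiplicity of λ = 0 is 6. From dim ker(T − (0)·I) = 5, there are exactly 5 Jordan blocks for λ = 0.
Step 2 — from the minimal polynomial, the factor (x − 0)^2 tells us the largest block for λ = 0 has size 2.
Step 3 — with total size 6, 5 blocks, and largest block 2, the block sizes (in nonincreasing order) are [2, 1, 1, 1, 1].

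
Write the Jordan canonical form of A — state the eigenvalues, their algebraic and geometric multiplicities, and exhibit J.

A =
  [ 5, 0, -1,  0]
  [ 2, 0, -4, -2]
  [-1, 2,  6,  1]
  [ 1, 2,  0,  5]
J_3(4) ⊕ J_1(4)

The characteristic polynomial is
  det(x·I − A) = x^4 - 16*x^3 + 96*x^2 - 256*x + 256 = (x - 4)^4

Eigenvalues and multiplicities (the geometric multiplicity of λ is n − rank(A − λI), which equals the number of Jordan blocks for λ):
  λ = 4: algebraic multiplicity = 4, geometric multiplicity = 2

Determining the block sizes for each eigenvalue:
  λ = 4: with am = 4 and gm = 2, the partition is not yet determined (e.g. several partitions of 4 into 2 parts exist). Let N = A − (4)·I. Computing rank(N^1) = 2, rank(N^2) = 1, rank(N^3) = 0; the number of blocks of size ≥ j is rank(N^{j−1}) − rank(N^j), giving [2, 1, 1]. So we have 1 block(s) of size 3, 1 block(s) of size 1 → block sizes [3, 1]

Assembling the blocks gives a Jordan form
J =
  [4, 1, 0, 0]
  [0, 4, 1, 0]
  [0, 0, 4, 0]
  [0, 0, 0, 4]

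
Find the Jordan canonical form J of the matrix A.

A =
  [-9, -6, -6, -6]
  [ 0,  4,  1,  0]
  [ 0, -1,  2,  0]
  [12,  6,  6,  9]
J_1(-3) ⊕ J_2(3) ⊕ J_1(3)

The characteristic polynomial is
  det(x·I − A) = x^4 - 6*x^3 + 54*x - 81 = (x - 3)^3*(x + 3)

Eigenvalues and multiplicities (the geometric multiplicity of λ is n − rank(A − λI), which equals the number of Jordan blocks for λ):
  λ = -3: algebraic multiplicity = 1, geometric multiplicity = 1
  λ = 3: algebraic multiplicity = 3, geometric multiplicity = 2

Determining the block sizes for each eigenvalue:
  λ = -3: one block (gm = 1), so the single block has size am = 1 → block sizes [1]
  λ = 3: 2 blocks summing to 3 forces exactly one block of size 2 and the rest size 1 → block sizes [2, 1]

Assembling the blocks gives a Jordan form
J =
  [-3, 0, 0, 0]
  [ 0, 3, 1, 0]
  [ 0, 0, 3, 0]
  [ 0, 0, 0, 3]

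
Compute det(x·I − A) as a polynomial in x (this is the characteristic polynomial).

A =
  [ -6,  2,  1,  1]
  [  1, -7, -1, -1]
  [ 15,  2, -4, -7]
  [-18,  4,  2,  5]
x^4 + 12*x^3 + 30*x^2 - 100*x - 375

Expanding det(x·I − A) (e.g. by cofactor expansion or by noting that A is similar to its Jordan form J, which has the same characteristic polynomial as A) gives
  χ_A(x) = x^4 + 12*x^3 + 30*x^2 - 100*x - 375
which factors as (x - 3)*(x + 5)^3. The eigenvalues (with algebraic multiplicities) are λ = -5 with multiplicity 3, λ = 3 with multiplicity 1.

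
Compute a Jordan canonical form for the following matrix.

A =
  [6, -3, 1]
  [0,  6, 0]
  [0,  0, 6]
J_2(6) ⊕ J_1(6)

The characteristic polynomial is
  det(x·I − A) = x^3 - 18*x^2 + 108*x - 216 = (x - 6)^3

Eigenvalues and multiplicities (the geometric multiplicity of λ is n − rank(A − λI), which equals the number of Jordan blocks for λ):
  λ = 6: algebraic multiplicity = 3, geometric multiplicity = 2

Determining the block sizes for each eigenvalue:
  λ = 6: 2 blocks summing to 3 forces exactly one block of size 2 and the rest size 1 → block sizes [2, 1]

Assembling the blocks gives a Jordan form
J =
  [6, 1, 0]
  [0, 6, 0]
  [0, 0, 6]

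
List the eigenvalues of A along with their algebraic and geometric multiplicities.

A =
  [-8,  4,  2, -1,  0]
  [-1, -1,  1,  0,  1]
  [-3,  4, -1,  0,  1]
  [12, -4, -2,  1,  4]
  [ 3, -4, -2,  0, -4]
λ = -3: alg = 3, geom = 2; λ = -2: alg = 2, geom = 1

Step 1 — factor the characteristic polynomial to read off the algebraic multiplicities:
  χ_A(x) = (x + 2)^2*(x + 3)^3

Step 2 — compute geometric multiplicities via the rank-nullity identity g(λ) = n − rank(A − λI):
  rank(A − (-3)·I) = 3, so dim ker(A − (-3)·I) = n − 3 = 2
  rank(A − (-2)·I) = 4, so dim ker(A − (-2)·I) = n − 4 = 1

Summary:
  λ = -3: algebraic multiplicity = 3, geometric multiplicity = 2
  λ = -2: algebraic multiplicity = 2, geometric multiplicity = 1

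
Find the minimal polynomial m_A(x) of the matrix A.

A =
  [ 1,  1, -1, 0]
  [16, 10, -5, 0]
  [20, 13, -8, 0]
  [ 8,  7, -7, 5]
x^3 - 3*x^2 - 9*x - 5

The characteristic polynomial is χ_A(x) = (x - 5)^2*(x + 1)^2, so the eigenvalues are known. The minimal polynomial is
  m_A(x) = Π_λ (x − λ)^{k_λ}
where k_λ is the size of the *largest* Jordan block for λ (equivalently, the smallest k with (A − λI)^k v = 0 for every generalised eigenvector v of λ).

  λ = -1: largest Jordan block has size 2, contributing (x + 1)^2
  λ = 5: largest Jordan block has size 1, contributing (x − 5)

So m_A(x) = (x - 5)*(x + 1)^2 = x^3 - 3*x^2 - 9*x - 5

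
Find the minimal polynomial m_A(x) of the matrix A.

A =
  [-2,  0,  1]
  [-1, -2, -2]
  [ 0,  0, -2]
x^3 + 6*x^2 + 12*x + 8

The characteristic polynomial is χ_A(x) = (x + 2)^3, so the eigenvalues are known. The minimal polynomial is
  m_A(x) = Π_λ (x − λ)^{k_λ}
where k_λ is the size of the *largest* Jordan block for λ (equivalently, the smallest k with (A − λI)^k v = 0 for every generalised eigenvector v of λ).

  λ = -2: largest Jordan block has size 3, contributing (x + 2)^3

So m_A(x) = (x + 2)^3 = x^3 + 6*x^2 + 12*x + 8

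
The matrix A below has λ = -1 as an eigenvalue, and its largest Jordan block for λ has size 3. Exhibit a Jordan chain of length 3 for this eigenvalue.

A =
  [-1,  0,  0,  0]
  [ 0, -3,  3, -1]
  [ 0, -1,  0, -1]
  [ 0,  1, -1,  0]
A Jordan chain for λ = -1 of length 3:
v_1 = (0, -2, -1, 1)ᵀ
v_2 = (0, 3, 1, -1)ᵀ
v_3 = (0, 0, 1, 0)ᵀ

Let N = A − (-1)·I. We want v_3 with N^3 v_3 = 0 but N^2 v_3 ≠ 0; then v_{j-1} := N · v_j for j = 3, …, 2.

Pick v_3 = (0, 0, 1, 0)ᵀ.
Then v_2 = N · v_3 = (0, 3, 1, -1)ᵀ.
Then v_1 = N · v_2 = (0, -2, -1, 1)ᵀ.

Sanity check: (A − (-1)·I) v_1 = (0, 0, 0, 0)ᵀ = 0. ✓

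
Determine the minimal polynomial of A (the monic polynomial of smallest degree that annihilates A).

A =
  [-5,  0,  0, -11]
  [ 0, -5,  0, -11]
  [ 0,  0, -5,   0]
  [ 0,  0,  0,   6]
x^2 - x - 30

The characteristic polynomial is χ_A(x) = (x - 6)*(x + 5)^3, so the eigenvalues are known. The minimal polynomial is
  m_A(x) = Π_λ (x − λ)^{k_λ}
where k_λ is the size of the *largest* Jordan block for λ (equivalently, the smallest k with (A − λI)^k v = 0 for every generalised eigenvector v of λ).

  λ = -5: largest Jordan block has size 1, contributing (x + 5)
  λ = 6: largest Jordan block has size 1, contributing (x − 6)

So m_A(x) = (x - 6)*(x + 5) = x^2 - x - 30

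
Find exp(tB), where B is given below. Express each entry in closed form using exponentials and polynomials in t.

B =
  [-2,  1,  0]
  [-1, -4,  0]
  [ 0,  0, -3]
e^{tB} =
  [t*exp(-3*t) + exp(-3*t), t*exp(-3*t), 0]
  [-t*exp(-3*t), -t*exp(-3*t) + exp(-3*t), 0]
  [0, 0, exp(-3*t)]

Strategy: write B = P · J · P⁻¹ where J is a Jordan canonical form, so e^{tB} = P · e^{tJ} · P⁻¹, and e^{tJ} can be computed block-by-block.

B has Jordan form
J =
  [-3,  1,  0]
  [ 0, -3,  0]
  [ 0,  0, -3]
(up to reordering of blocks).

Per-block formulas:
  For a 1×1 block at λ = -3: exp(t · [-3]) = [e^(-3t)].
  For a 2×2 Jordan block J_2(-3): exp(t · J_2(-3)) = e^(-3t)·(I + t·N), where N is the 2×2 nilpotent shift.

After assembling e^{tJ} and conjugating by P, we get:

e^{tB} =
  [t*exp(-3*t) + exp(-3*t), t*exp(-3*t), 0]
  [-t*exp(-3*t), -t*exp(-3*t) + exp(-3*t), 0]
  [0, 0, exp(-3*t)]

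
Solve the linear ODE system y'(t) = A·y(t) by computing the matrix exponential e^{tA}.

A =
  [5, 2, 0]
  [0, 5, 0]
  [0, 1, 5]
e^{tA} =
  [exp(5*t), 2*t*exp(5*t), 0]
  [0, exp(5*t), 0]
  [0, t*exp(5*t), exp(5*t)]

Strategy: write A = P · J · P⁻¹ where J is a Jordan canonical form, so e^{tA} = P · e^{tJ} · P⁻¹, and e^{tJ} can be computed block-by-block.

A has Jordan form
J =
  [5, 1, 0]
  [0, 5, 0]
  [0, 0, 5]
(up to reordering of blocks).

Per-block formulas:
  For a 2×2 Jordan block J_2(5): exp(t · J_2(5)) = e^(5t)·(I + t·N), where N is the 2×2 nilpotent shift.
  For a 1×1 block at λ = 5: exp(t · [5]) = [e^(5t)].

After assembling e^{tJ} and conjugating by P, we get:

e^{tA} =
  [exp(5*t), 2*t*exp(5*t), 0]
  [0, exp(5*t), 0]
  [0, t*exp(5*t), exp(5*t)]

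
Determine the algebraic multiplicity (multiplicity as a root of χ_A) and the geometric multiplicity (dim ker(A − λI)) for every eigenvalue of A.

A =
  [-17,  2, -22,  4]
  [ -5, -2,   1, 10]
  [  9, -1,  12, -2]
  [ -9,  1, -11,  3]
λ = -3: alg = 2, geom = 1; λ = 1: alg = 2, geom = 2

Step 1 — factor the characteristic polynomial to read off the algebraic multiplicities:
  χ_A(x) = (x - 1)^2*(x + 3)^2

Step 2 — compute geometric multiplicities via the rank-nullity identity g(λ) = n − rank(A − λI):
  rank(A − (-3)·I) = 3, so dim ker(A − (-3)·I) = n − 3 = 1
  rank(A − (1)·I) = 2, so dim ker(A − (1)·I) = n − 2 = 2

Summary:
  λ = -3: algebraic multiplicity = 2, geometric multiplicity = 1
  λ = 1: algebraic multiplicity = 2, geometric multiplicity = 2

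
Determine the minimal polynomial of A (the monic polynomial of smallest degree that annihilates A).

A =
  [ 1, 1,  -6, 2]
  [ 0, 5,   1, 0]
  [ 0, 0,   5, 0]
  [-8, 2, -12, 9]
x^3 - 15*x^2 + 75*x - 125

The characteristic polynomial is χ_A(x) = (x - 5)^4, so the eigenvalues are known. The minimal polynomial is
  m_A(x) = Π_λ (x − λ)^{k_λ}
where k_λ is the size of the *largest* Jordan block for λ (equivalently, the smallest k with (A − λI)^k v = 0 for every generalised eigenvector v of λ).

  λ = 5: largest Jordan block has size 3, contributing (x − 5)^3

So m_A(x) = (x - 5)^3 = x^3 - 15*x^2 + 75*x - 125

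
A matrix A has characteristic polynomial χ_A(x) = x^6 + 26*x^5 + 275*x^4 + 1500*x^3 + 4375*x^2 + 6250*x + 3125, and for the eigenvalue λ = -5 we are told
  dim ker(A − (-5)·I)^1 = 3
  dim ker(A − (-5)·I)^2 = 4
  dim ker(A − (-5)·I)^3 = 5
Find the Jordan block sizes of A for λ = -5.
Block sizes for λ = -5: [3, 1, 1]

From the dimensions of kernels of powers, the number of Jordan blocks of size at least j is d_j − d_{j−1} where d_j = dim ker(N^j) (with d_0 = 0). Computing the differences gives [3, 1, 1].
The number of blocks of size exactly k is (#blocks of size ≥ k) − (#blocks of size ≥ k + 1), so the partition is: 2 block(s) of size 1, 1 block(s) of size 3.
In nonincreasing order the block sizes are [3, 1, 1].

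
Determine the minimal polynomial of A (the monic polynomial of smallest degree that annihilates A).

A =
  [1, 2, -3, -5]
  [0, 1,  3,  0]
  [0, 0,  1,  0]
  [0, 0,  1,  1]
x^3 - 3*x^2 + 3*x - 1

The characteristic polynomial is χ_A(x) = (x - 1)^4, so the eigenvalues are known. The minimal polynomial is
  m_A(x) = Π_λ (x − λ)^{k_λ}
where k_λ is the size of the *largest* Jordan block for λ (equivalently, the smallest k with (A − λI)^k v = 0 for every generalised eigenvector v of λ).

  λ = 1: largest Jordan block has size 3, contributing (x − 1)^3

So m_A(x) = (x - 1)^3 = x^3 - 3*x^2 + 3*x - 1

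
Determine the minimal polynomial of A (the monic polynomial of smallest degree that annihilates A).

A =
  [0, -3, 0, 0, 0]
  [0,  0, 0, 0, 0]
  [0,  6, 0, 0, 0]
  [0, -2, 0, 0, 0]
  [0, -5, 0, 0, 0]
x^2

The characteristic polynomial is χ_A(x) = x^5, so the eigenvalues are known. The minimal polynomial is
  m_A(x) = Π_λ (x − λ)^{k_λ}
where k_λ is the size of the *largest* Jordan block for λ (equivalently, the smallest k with (A − λI)^k v = 0 for every generalised eigenvector v of λ).

  λ = 0: largest Jordan block has size 2, contributing (x − 0)^2

So m_A(x) = x^2 = x^2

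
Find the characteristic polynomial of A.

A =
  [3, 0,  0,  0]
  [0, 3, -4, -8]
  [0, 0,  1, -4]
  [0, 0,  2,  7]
x^4 - 14*x^3 + 72*x^2 - 162*x + 135

Expanding det(x·I − A) (e.g. by cofactor expansion or by noting that A is similar to its Jordan form J, which has the same characteristic polynomial as A) gives
  χ_A(x) = x^4 - 14*x^3 + 72*x^2 - 162*x + 135
which factors as (x - 5)*(x - 3)^3. The eigenvalues (with algebraic multiplicities) are λ = 3 with multiplicity 3, λ = 5 with multiplicity 1.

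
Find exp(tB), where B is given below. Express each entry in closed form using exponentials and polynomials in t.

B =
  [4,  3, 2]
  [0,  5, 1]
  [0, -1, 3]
e^{tB} =
  [exp(4*t), t^2*exp(4*t)/2 + 3*t*exp(4*t), t^2*exp(4*t)/2 + 2*t*exp(4*t)]
  [0, t*exp(4*t) + exp(4*t), t*exp(4*t)]
  [0, -t*exp(4*t), -t*exp(4*t) + exp(4*t)]

Strategy: write B = P · J · P⁻¹ where J is a Jordan canonical form, so e^{tB} = P · e^{tJ} · P⁻¹, and e^{tJ} can be computed block-by-block.

B has Jordan form
J =
  [4, 1, 0]
  [0, 4, 1]
  [0, 0, 4]
(up to reordering of blocks).

Per-block formulas:
  For a 3×3 Jordan block J_3(4): exp(t · J_3(4)) = e^(4t)·(I + t·N + (t^2/2)·N^2), where N is the 3×3 nilpotent shift.

After assembling e^{tJ} and conjugating by P, we get:

e^{tB} =
  [exp(4*t), t^2*exp(4*t)/2 + 3*t*exp(4*t), t^2*exp(4*t)/2 + 2*t*exp(4*t)]
  [0, t*exp(4*t) + exp(4*t), t*exp(4*t)]
  [0, -t*exp(4*t), -t*exp(4*t) + exp(4*t)]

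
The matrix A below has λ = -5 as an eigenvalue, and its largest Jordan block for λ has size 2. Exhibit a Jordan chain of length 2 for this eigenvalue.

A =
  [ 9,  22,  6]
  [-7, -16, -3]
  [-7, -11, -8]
A Jordan chain for λ = -5 of length 2:
v_1 = (14, -7, -7)ᵀ
v_2 = (1, 0, 0)ᵀ

Let N = A − (-5)·I. We want v_2 with N^2 v_2 = 0 but N^1 v_2 ≠ 0; then v_{j-1} := N · v_j for j = 2, …, 2.

Pick v_2 = (1, 0, 0)ᵀ.
Then v_1 = N · v_2 = (14, -7, -7)ᵀ.

Sanity check: (A − (-5)·I) v_1 = (0, 0, 0)ᵀ = 0. ✓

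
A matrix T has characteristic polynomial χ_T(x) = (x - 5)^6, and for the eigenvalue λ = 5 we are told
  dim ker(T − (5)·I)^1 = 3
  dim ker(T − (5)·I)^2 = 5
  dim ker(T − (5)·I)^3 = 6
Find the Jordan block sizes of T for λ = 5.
Block sizes for λ = 5: [3, 2, 1]

From the dimensions of kernels of powers, the number of Jordan blocks of size at least j is d_j − d_{j−1} where d_j = dim ker(N^j) (with d_0 = 0). Computing the differences gives [3, 2, 1].
The number of blocks of size exactly k is (#blocks of size ≥ k) − (#blocks of size ≥ k + 1), so the partition is: 1 block(s) of size 1, 1 block(s) of size 2, 1 block(s) of size 3.
In nonincreasing order the block sizes are [3, 2, 1].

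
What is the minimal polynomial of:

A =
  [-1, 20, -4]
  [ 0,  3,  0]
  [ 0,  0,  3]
x^2 - 2*x - 3

The characteristic polynomial is χ_A(x) = (x - 3)^2*(x + 1), so the eigenvalues are known. The minimal polynomial is
  m_A(x) = Π_λ (x − λ)^{k_λ}
where k_λ is the size of the *largest* Jordan block for λ (equivalently, the smallest k with (A − λI)^k v = 0 for every generalised eigenvector v of λ).

  λ = -1: largest Jordan block has size 1, contributing (x + 1)
  λ = 3: largest Jordan block has size 1, contributing (x − 3)

So m_A(x) = (x - 3)*(x + 1) = x^2 - 2*x - 3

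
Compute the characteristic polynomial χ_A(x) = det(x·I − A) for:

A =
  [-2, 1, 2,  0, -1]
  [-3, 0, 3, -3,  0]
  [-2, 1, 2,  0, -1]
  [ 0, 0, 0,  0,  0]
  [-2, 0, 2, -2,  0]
x^5

Expanding det(x·I − A) (e.g. by cofactor expansion or by noting that A is similar to its Jordan form J, which has the same characteristic polynomial as A) gives
  χ_A(x) = x^5
which factors as x^5. The eigenvalues (with algebraic multiplicities) are λ = 0 with multiplicity 5.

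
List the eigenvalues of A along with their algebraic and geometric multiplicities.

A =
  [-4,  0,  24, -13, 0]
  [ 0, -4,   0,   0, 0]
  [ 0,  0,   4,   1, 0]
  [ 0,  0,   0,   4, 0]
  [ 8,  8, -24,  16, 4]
λ = -4: alg = 2, geom = 2; λ = 4: alg = 3, geom = 2

Step 1 — factor the characteristic polynomial to read off the algebraic multiplicities:
  χ_A(x) = (x - 4)^3*(x + 4)^2

Step 2 — compute geometric multiplicities via the rank-nullity identity g(λ) = n − rank(A − λI):
  rank(A − (-4)·I) = 3, so dim ker(A − (-4)·I) = n − 3 = 2
  rank(A − (4)·I) = 3, so dim ker(A − (4)·I) = n − 3 = 2

Summary:
  λ = -4: algebraic multiplicity = 2, geometric multiplicity = 2
  λ = 4: algebraic multiplicity = 3, geometric multiplicity = 2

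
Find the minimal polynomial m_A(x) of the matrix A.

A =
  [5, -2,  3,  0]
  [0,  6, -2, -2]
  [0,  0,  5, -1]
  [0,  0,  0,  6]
x^3 - 16*x^2 + 85*x - 150

The characteristic polynomial is χ_A(x) = (x - 6)^2*(x - 5)^2, so the eigenvalues are known. The minimal polynomial is
  m_A(x) = Π_λ (x − λ)^{k_λ}
where k_λ is the size of the *largest* Jordan block for λ (equivalently, the smallest k with (A − λI)^k v = 0 for every generalised eigenvector v of λ).

  λ = 5: largest Jordan block has size 2, contributing (x − 5)^2
  λ = 6: largest Jordan block has size 1, contributing (x − 6)

So m_A(x) = (x - 6)*(x - 5)^2 = x^3 - 16*x^2 + 85*x - 150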